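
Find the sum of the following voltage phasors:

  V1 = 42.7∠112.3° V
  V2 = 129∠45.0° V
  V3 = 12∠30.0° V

Step 1 — Convert each phasor to rectangular form:
  V1 = 42.7·(cos(112.3°) + j·sin(112.3°)) = -16.2 + j39.51 V
  V2 = 129·(cos(45.0°) + j·sin(45.0°)) = 91.22 + j91.22 V
  V3 = 12·(cos(30.0°) + j·sin(30.0°)) = 10.39 + j6 V
Step 2 — Sum components: V_total = 85.41 + j136.7 V.
Step 3 — Convert to polar: |V_total| = 161.2 V, ∠V_total = 58.0°.

V_total = 161.2∠58.0° V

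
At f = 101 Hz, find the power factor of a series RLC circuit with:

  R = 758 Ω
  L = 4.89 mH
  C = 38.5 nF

Step 1 — Angular frequency: ω = 2π·f = 2π·101 = 634.6 rad/s.
Step 2 — Component impedances:
  R: Z = R = 758 Ω
  L: Z = jωL = j·634.6·0.00489 = 0 + j3.103 Ω
  C: Z = 1/(jωC) = -j/(ω·C) = 0 - j4.093e+04 Ω
Step 3 — Series combination: Z_total = R + L + C = 758 - j4.093e+04 Ω = 4.093e+04∠-88.9° Ω.
Step 4 — Power factor: PF = cos(φ) = Re(Z)/|Z| = 758/4.093e+04 = 0.01852.
Step 5 — Type: Im(Z) = -4.093e+04 ⇒ leading (phase φ = -88.9°).

PF = 0.01852 (leading, φ = -88.9°)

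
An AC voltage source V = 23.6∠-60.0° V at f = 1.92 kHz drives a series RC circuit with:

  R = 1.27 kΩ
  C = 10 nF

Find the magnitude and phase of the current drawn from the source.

Step 1 — Angular frequency: ω = 2π·f = 2π·1920 = 1.206e+04 rad/s.
Step 2 — Component impedances:
  R: Z = R = 1270 Ω
  C: Z = 1/(jωC) = -j/(ω·C) = 0 - j8289 Ω
Step 3 — Series combination: Z_total = R + C = 1270 - j8289 Ω = 8386∠-81.3° Ω.
Step 4 — Source phasor: V = 23.6∠-60.0° V = 11.8 - j20.44 V.
Step 5 — Ohm's law: I = V / Z_total = (11.8 - j20.44) / (1270 - j8289) = 0.002622 + j0.001022 A.
Step 6 — Convert to polar: |I| = 0.002814 A, ∠I = 21.3°.

I = 0.002814∠21.3° A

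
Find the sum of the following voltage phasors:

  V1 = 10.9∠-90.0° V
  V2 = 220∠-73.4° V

Step 1 — Convert each phasor to rectangular form:
  V1 = 10.9·(cos(-90.0°) + j·sin(-90.0°)) = 0 - j10.9 V
  V2 = 220·(cos(-73.4°) + j·sin(-73.4°)) = 62.85 - j210.8 V
Step 2 — Sum components: V_total = 62.85 - j221.7 V.
Step 3 — Convert to polar: |V_total| = 230.5 V, ∠V_total = -74.2°.

V_total = 230.5∠-74.2° V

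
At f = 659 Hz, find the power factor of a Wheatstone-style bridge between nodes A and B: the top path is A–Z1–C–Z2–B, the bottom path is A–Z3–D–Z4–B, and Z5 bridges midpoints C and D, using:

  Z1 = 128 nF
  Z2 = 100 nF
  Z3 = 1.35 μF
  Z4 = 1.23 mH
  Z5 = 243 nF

Step 1 — Angular frequency: ω = 2π·f = 2π·659 = 4141 rad/s.
Step 2 — Component impedances:
  Z1: Z = 1/(jωC) = -j/(ω·C) = 0 - j1887 Ω
  Z2: Z = 1/(jωC) = -j/(ω·C) = 0 - j2415 Ω
  Z3: Z = 1/(jωC) = -j/(ω·C) = 0 - j178.9 Ω
  Z4: Z = jωL = j·4141·0.00123 = 0 + j5.093 Ω
  Z5: Z = 1/(jωC) = -j/(ω·C) = 0 - j993.9 Ω
Step 3 — Bridge requires nodal analysis (the Z5 bridge couples midpoints C and D, so the two paths cannot be reduced to a simple series/parallel combination). Setting node B to ground and injecting 1 A at node A, the 3-node admittance system at A, C, D solves to V_A = Z_AB = 0 - j162.4 Ω = 162.4∠-90.0° Ω.
Step 4 — Power factor: PF = cos(φ) = Re(Z)/|Z| = 0/162.4 = 0.
Step 5 — Type: Im(Z) = -162.4 ⇒ leading (phase φ = -90.0°).

PF = 0 (leading, φ = -90.0°)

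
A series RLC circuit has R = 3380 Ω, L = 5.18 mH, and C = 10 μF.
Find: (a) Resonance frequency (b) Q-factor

Step 1 — Resonance condition Im(Z)=0 gives ω₀ = 1/√(LC).
Step 2 — ω₀ = 1/√(0.00518·1e-05) = 4394 rad/s.
Step 3 — f₀ = ω₀/(2π) = 699.3 Hz.
Step 4 — Series Q: Q = ω₀L/R = 4394·0.00518/3380 = 0.006734.

(a) f₀ = 699.3 Hz  (b) Q = 0.006734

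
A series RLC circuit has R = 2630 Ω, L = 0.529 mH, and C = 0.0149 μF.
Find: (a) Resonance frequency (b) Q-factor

Step 1 — Resonance condition Im(Z)=0 gives ω₀ = 1/√(LC).
Step 2 — ω₀ = 1/√(0.000529·1.49e-08) = 3.562e+05 rad/s.
Step 3 — f₀ = ω₀/(2π) = 5.669e+04 Hz.
Step 4 — Series Q: Q = ω₀L/R = 3.562e+05·0.000529/2630 = 0.07164.

(a) f₀ = 5.669e+04 Hz  (b) Q = 0.07164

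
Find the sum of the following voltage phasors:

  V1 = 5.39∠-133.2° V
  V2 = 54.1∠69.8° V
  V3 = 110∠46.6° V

Step 1 — Convert each phasor to rectangular form:
  V1 = 5.39·(cos(-133.2°) + j·sin(-133.2°)) = -3.69 - j3.929 V
  V2 = 54.1·(cos(69.8°) + j·sin(69.8°)) = 18.68 + j50.77 V
  V3 = 110·(cos(46.6°) + j·sin(46.6°)) = 75.58 + j79.92 V
Step 2 — Sum components: V_total = 90.57 + j126.8 V.
Step 3 — Convert to polar: |V_total| = 155.8 V, ∠V_total = 54.5°.

V_total = 155.8∠54.5° V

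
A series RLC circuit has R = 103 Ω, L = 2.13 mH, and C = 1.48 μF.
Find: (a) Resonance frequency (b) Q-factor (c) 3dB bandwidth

Step 1 — Resonance condition Im(Z)=0 gives ω₀ = 1/√(LC).
Step 2 — ω₀ = 1/√(0.00213·1.48e-06) = 1.781e+04 rad/s.
Step 3 — f₀ = ω₀/(2π) = 2835 Hz.
Step 4 — Series Q: Q = ω₀L/R = 1.781e+04·0.00213/103 = 0.3683.
Step 5 — 3dB bandwidth: Δω = ω₀/Q = 4.836e+04 rad/s; BW = Δω/(2π) = 7696 Hz.

(a) f₀ = 2835 Hz  (b) Q = 0.3683  (c) BW = 7696 Hz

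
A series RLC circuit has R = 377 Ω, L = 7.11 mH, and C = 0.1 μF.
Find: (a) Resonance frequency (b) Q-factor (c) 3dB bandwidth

Step 1 — Resonance: ω₀ = 1/√(LC) = 1/√(0.00711·1e-07) = 3.75e+04 rad/s.
Step 2 — f₀ = ω₀/(2π) = 5969 Hz.
Step 3 — Series Q: Q = ω₀L/R = 3.75e+04·0.00711/377 = 0.7073.
Step 4 — Bandwidth: Δω = ω₀/Q = 5.302e+04 rad/s; BW = Δω/(2π) = 8439 Hz.

(a) f₀ = 5969 Hz  (b) Q = 0.7073  (c) BW = 8439 Hz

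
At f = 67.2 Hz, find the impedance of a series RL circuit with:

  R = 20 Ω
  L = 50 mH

Step 1 — Angular frequency: ω = 2π·f = 2π·67.2 = 422.2 rad/s.
Step 2 — Component impedances:
  R: Z = R = 20 Ω
  L: Z = jωL = j·422.2·0.05 = 0 + j21.11 Ω
Step 3 — Series combination: Z_total = R + L = 20 + j21.11 Ω = 29.08∠46.5° Ω.

Z = 20 + j21.11 Ω = 29.08∠46.5° Ω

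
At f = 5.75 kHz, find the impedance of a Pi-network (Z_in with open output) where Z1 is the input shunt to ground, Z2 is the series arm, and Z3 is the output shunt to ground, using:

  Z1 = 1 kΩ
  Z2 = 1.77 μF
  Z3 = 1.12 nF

Step 1 — Angular frequency: ω = 2π·f = 2π·5750 = 3.613e+04 rad/s.
Step 2 — Component impedances:
  Z1: Z = R = 1000 Ω
  Z2: Z = 1/(jωC) = -j/(ω·C) = 0 - j15.64 Ω
  Z3: Z = 1/(jωC) = -j/(ω·C) = 0 - j2.471e+04 Ω
Step 3 — With open output, the series arm Z2 and the output shunt Z3 appear in series to ground: Z2 + Z3 = 0 - j2.473e+04 Ω.
Step 4 — Parallel with input shunt Z1: Z_in = Z1 || (Z2 + Z3) = 998.4 - j40.37 Ω = 999.2∠-2.3° Ω.

Z = 998.4 - j40.37 Ω = 999.2∠-2.3° Ω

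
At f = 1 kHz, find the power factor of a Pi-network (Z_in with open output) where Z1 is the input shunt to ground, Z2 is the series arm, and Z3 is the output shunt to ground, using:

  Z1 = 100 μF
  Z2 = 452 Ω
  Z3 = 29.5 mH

Step 1 — Angular frequency: ω = 2π·f = 2π·1000 = 6283 rad/s.
Step 2 — Component impedances:
  Z1: Z = 1/(jωC) = -j/(ω·C) = 0 - j1.592 Ω
  Z2: Z = R = 452 Ω
  Z3: Z = jωL = j·6283·0.0295 = 0 + j185.4 Ω
Step 3 — With open output, the series arm Z2 and the output shunt Z3 appear in series to ground: Z2 + Z3 = 452 + j185.4 Ω.
Step 4 — Parallel with input shunt Z1: Z_in = Z1 || (Z2 + Z3) = 0.004809 - j1.594 Ω = 1.594∠-89.8° Ω.
Step 5 — Power factor: PF = cos(φ) = Re(Z)/|Z| = 0.0048092/1.5935 = 0.003018.
Step 6 — Type: Im(Z) = -1.594 ⇒ leading (phase φ = -89.8°).

PF = 0.003018 (leading, φ = -89.8°)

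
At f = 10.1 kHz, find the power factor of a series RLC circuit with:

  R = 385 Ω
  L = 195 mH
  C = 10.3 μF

Step 1 — Angular frequency: ω = 2π·f = 2π·1.01e+04 = 6.346e+04 rad/s.
Step 2 — Component impedances:
  R: Z = R = 385 Ω
  L: Z = jωL = j·6.346e+04·0.195 = 0 + j1.237e+04 Ω
  C: Z = 1/(jωC) = -j/(ω·C) = 0 - j1.53 Ω
Step 3 — Series combination: Z_total = R + L + C = 385 + j1.237e+04 Ω = 1.238e+04∠88.2° Ω.
Step 4 — Power factor: PF = cos(φ) = Re(Z)/|Z| = 385/1.238e+04 = 0.0311.
Step 5 — Type: Im(Z) = 1.237e+04 ⇒ lagging (phase φ = 88.2°).

PF = 0.0311 (lagging, φ = 88.2°)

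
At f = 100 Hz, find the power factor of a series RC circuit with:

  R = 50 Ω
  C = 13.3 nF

Step 1 — Angular frequency: ω = 2π·f = 2π·100 = 628.3 rad/s.
Step 2 — Component impedances:
  R: Z = R = 50 Ω
  C: Z = 1/(jωC) = -j/(ω·C) = 0 - j1.197e+05 Ω
Step 3 — Series combination: Z_total = R + C = 50 - j1.197e+05 Ω = 1.197e+05∠-90.0° Ω.
Step 4 — Power factor: PF = cos(φ) = Re(Z)/|Z| = 50/1.1967e+05 = 0.0004178.
Step 5 — Type: Im(Z) = -1.197e+05 ⇒ leading (phase φ = -90.0°).

PF = 0.0004178 (leading, φ = -90.0°)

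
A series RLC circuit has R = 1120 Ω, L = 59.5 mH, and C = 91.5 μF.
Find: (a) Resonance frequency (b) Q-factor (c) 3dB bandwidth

Step 1 — Resonance condition Im(Z)=0 gives ω₀ = 1/√(LC).
Step 2 — ω₀ = 1/√(0.0595·9.15e-05) = 428.6 rad/s.
Step 3 — f₀ = ω₀/(2π) = 68.21 Hz.
Step 4 — Series Q: Q = ω₀L/R = 428.6·0.0595/1120 = 0.02277.
Step 5 — 3dB bandwidth: Δω = ω₀/Q = 1.882e+04 rad/s; BW = Δω/(2π) = 2996 Hz.

(a) f₀ = 68.21 Hz  (b) Q = 0.02277  (c) BW = 2996 Hz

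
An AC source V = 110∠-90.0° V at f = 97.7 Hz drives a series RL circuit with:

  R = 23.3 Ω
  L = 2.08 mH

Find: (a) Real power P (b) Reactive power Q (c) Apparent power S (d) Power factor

Step 1 — Angular frequency: ω = 2π·f = 2π·97.7 = 613.9 rad/s.
Step 2 — Component impedances:
  R: Z = R = 23.3 Ω
  L: Z = jωL = j·613.9·0.00208 = 0 + j1.277 Ω
Step 3 — Series combination: Z_total = R + L = 23.3 + j1.277 Ω = 23.33∠3.1° Ω.
Step 4 — Source phasor: V = 110∠-90.0° V = 0 - j110 V.
Step 5 — Current: I = V / Z = -0.2579 - j4.707 A = 4.714∠-93.1° A.
Step 6 — Complex power: S = V·I* = 517.8 + j28.37 VA.
Step 7 — Real power: P = Re(S) = 517.8 W.
Step 8 — Reactive power: Q = Im(S) = 28.37 VAR.
Step 9 — Apparent power: |S| = 518.5 VA.
Step 10 — Power factor: PF = P/|S| = 0.9985 (lagging).

(a) P = 517.8 W  (b) Q = 28.37 VAR  (c) S = 518.5 VA  (d) PF = 0.9985 (lagging)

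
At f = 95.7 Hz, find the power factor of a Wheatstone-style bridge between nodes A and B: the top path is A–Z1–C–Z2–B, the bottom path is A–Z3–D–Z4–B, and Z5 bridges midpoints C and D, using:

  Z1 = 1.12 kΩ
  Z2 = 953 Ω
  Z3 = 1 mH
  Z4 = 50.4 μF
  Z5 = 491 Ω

Step 1 — Angular frequency: ω = 2π·f = 2π·95.7 = 601.3 rad/s.
Step 2 — Component impedances:
  Z1: Z = R = 1120 Ω
  Z2: Z = R = 953 Ω
  Z3: Z = jωL = j·601.3·0.001 = 0 + j0.6013 Ω
  Z4: Z = 1/(jωC) = -j/(ω·C) = 0 - j33 Ω
  Z5: Z = R = 491 Ω
Step 3 — Bridge requires nodal analysis (the Z5 bridge couples midpoints C and D, so the two paths cannot be reduced to a simple series/parallel combination). Setting node B to ground and injecting 1 A at node A, the 3-node admittance system at A, C, D solves to V_A = Z_AB = 0.8316 - j32.37 Ω = 32.39∠-88.5° Ω.
Step 4 — Power factor: PF = cos(φ) = Re(Z)/|Z| = 0.83157/32.385 = 0.02568.
Step 5 — Type: Im(Z) = -32.37 ⇒ leading (phase φ = -88.5°).

PF = 0.02568 (leading, φ = -88.5°)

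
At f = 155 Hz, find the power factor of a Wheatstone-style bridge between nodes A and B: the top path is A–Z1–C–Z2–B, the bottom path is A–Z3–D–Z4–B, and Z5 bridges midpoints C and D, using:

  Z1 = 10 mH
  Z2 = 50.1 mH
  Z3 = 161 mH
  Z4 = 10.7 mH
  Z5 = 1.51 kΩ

Step 1 — Angular frequency: ω = 2π·f = 2π·155 = 973.9 rad/s.
Step 2 — Component impedances:
  Z1: Z = jωL = j·973.9·0.01 = 0 + j9.739 Ω
  Z2: Z = jωL = j·973.9·0.0501 = 0 + j48.79 Ω
  Z3: Z = jωL = j·973.9·0.161 = 0 + j156.8 Ω
  Z4: Z = jωL = j·973.9·0.0107 = 0 + j10.42 Ω
  Z5: Z = R = 1510 Ω
Step 3 — Bridge requires nodal analysis (the Z5 bridge couples midpoints C and D, so the two paths cannot be reduced to a simple series/parallel combination). Setting node B to ground and injecting 1 A at node A, the 3-node admittance system at A, C, D solves to V_A = Z_AB = 0.7399 + j43.33 Ω = 43.34∠89.0° Ω.
Step 4 — Power factor: PF = cos(φ) = Re(Z)/|Z| = 0.7399/43.34 = 0.01707.
Step 5 — Type: Im(Z) = 43.33 ⇒ lagging (phase φ = 89.0°).

PF = 0.01707 (lagging, φ = 89.0°)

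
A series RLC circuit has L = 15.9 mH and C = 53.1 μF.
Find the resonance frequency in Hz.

Step 1 — Resonance condition Im(Z)=0 gives ω₀ = 1/√(LC).
Step 2 — ω₀ = 1/√(0.0159·5.31e-05) = 1088 rad/s.
Step 3 — f₀ = ω₀/(2π) = 173.2 Hz.

f₀ = 173.2 Hz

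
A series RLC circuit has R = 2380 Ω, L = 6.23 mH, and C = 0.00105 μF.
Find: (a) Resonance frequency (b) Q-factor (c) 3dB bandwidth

Step 1 — Resonance: ω₀ = 1/√(LC) = 1/√(0.00623·1.05e-09) = 3.91e+05 rad/s.
Step 2 — f₀ = ω₀/(2π) = 6.223e+04 Hz.
Step 3 — Series Q: Q = ω₀L/R = 3.91e+05·0.00623/2380 = 1.023.
Step 4 — Bandwidth: Δω = ω₀/Q = 3.82e+05 rad/s; BW = Δω/(2π) = 6.08e+04 Hz.

(a) f₀ = 6.223e+04 Hz  (b) Q = 1.023  (c) BW = 6.08e+04 Hz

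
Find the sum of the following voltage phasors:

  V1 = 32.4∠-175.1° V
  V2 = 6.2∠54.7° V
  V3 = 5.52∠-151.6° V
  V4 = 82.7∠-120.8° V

Step 1 — Convert each phasor to rectangular form:
  V1 = 32.4·(cos(-175.1°) + j·sin(-175.1°)) = -32.28 - j2.768 V
  V2 = 6.2·(cos(54.7°) + j·sin(54.7°)) = 3.583 + j5.06 V
  V3 = 5.52·(cos(-151.6°) + j·sin(-151.6°)) = -4.856 - j2.625 V
  V4 = 82.7·(cos(-120.8°) + j·sin(-120.8°)) = -42.35 - j71.04 V
Step 2 — Sum components: V_total = -75.9 - j71.37 V.
Step 3 — Convert to polar: |V_total| = 104.2 V, ∠V_total = -136.8°.

V_total = 104.2∠-136.8° V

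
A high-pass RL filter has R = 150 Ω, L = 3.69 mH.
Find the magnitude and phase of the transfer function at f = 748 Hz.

Step 1 — Angular frequency: ω = 2π·748 = 4700 rad/s.
Step 2 — Transfer function: H(jω) = jωL/(R + jωL).
Step 3 — Numerator jωL = j·17.34; denominator R + jωL = 150 + j17.34.
Step 4 — H = 0.01319 + j0.1141.
Step 5 — Magnitude: |H| = 0.1149 (-18.8 dB); phase: φ = 83.4°.

|H| = 0.1149 (-18.8 dB), φ = 83.4°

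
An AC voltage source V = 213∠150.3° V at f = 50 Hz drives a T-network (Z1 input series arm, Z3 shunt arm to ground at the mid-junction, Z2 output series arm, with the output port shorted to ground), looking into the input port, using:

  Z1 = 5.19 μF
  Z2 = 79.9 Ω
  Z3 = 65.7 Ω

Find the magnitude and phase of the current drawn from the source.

Step 1 — Angular frequency: ω = 2π·f = 2π·50 = 314.2 rad/s.
Step 2 — Component impedances:
  Z1: Z = 1/(jωC) = -j/(ω·C) = 0 - j613.3 Ω
  Z2: Z = R = 79.9 Ω
  Z3: Z = R = 65.7 Ω
Step 3 — With the output port shorted to ground, the output series arm Z2 runs from the junction to ground; the shunt arm Z3 also runs from the junction to ground. They appear in parallel: Z3 || Z2 = 36.05 Ω.
Step 4 — Series with input arm Z1: Z_in = Z1 + (Z3 || Z2) = 36.05 - j613.3 Ω = 614.4∠-86.6° Ω.
Step 5 — Source phasor: V = 213∠150.3° V = -185 + j105.5 V.
Step 6 — Ohm's law: I = V / Z_total = (-185 + j105.5) / (36.05 - j613.3) = -0.1891 - j0.2906 A.
Step 7 — Convert to polar: |I| = 0.3467 A, ∠I = -123.1°.

I = 0.3467∠-123.1° A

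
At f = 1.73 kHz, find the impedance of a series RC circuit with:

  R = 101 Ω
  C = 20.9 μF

Step 1 — Angular frequency: ω = 2π·f = 2π·1730 = 1.087e+04 rad/s.
Step 2 — Component impedances:
  R: Z = R = 101 Ω
  C: Z = 1/(jωC) = -j/(ω·C) = 0 - j4.402 Ω
Step 3 — Series combination: Z_total = R + C = 101 - j4.402 Ω = 101.1∠-2.5° Ω.

Z = 101 - j4.402 Ω = 101.1∠-2.5° Ω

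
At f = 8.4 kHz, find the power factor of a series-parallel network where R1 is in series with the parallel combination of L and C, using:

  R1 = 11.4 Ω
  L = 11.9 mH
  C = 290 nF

Step 1 — Angular frequency: ω = 2π·f = 2π·8400 = 5.278e+04 rad/s.
Step 2 — Component impedances:
  R1: Z = R = 11.4 Ω
  L: Z = jωL = j·5.278e+04·0.0119 = 0 + j628.1 Ω
  C: Z = 1/(jωC) = -j/(ω·C) = 0 - j65.33 Ω
Step 3 — Parallel branch: L || C = 1/(1/L + 1/C) = 0 - j72.92 Ω.
Step 4 — Series with R1: Z_total = R1 + (L || C) = 11.4 - j72.92 Ω = 73.81∠-81.1° Ω.
Step 5 — Power factor: PF = cos(φ) = Re(Z)/|Z| = 11.4/73.81 = 0.1545.
Step 6 — Type: Im(Z) = -72.92 ⇒ leading (phase φ = -81.1°).

PF = 0.1545 (leading, φ = -81.1°)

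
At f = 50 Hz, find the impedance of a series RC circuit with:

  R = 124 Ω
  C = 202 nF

Step 1 — Angular frequency: ω = 2π·f = 2π·50 = 314.2 rad/s.
Step 2 — Component impedances:
  R: Z = R = 124 Ω
  C: Z = 1/(jωC) = -j/(ω·C) = 0 - j1.576e+04 Ω
Step 3 — Series combination: Z_total = R + C = 124 - j1.576e+04 Ω = 1.576e+04∠-89.5° Ω.

Z = 124 - j1.576e+04 Ω = 1.576e+04∠-89.5° Ω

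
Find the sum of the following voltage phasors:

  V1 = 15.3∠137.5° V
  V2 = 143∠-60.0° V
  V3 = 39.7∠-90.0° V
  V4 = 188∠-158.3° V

Step 1 — Convert each phasor to rectangular form:
  V1 = 15.3·(cos(137.5°) + j·sin(137.5°)) = -11.28 + j10.34 V
  V2 = 143·(cos(-60.0°) + j·sin(-60.0°)) = 71.5 - j123.8 V
  V3 = 39.7·(cos(-90.0°) + j·sin(-90.0°)) = 0 - j39.7 V
  V4 = 188·(cos(-158.3°) + j·sin(-158.3°)) = -174.7 - j69.51 V
Step 2 — Sum components: V_total = -114.5 - j222.7 V.
Step 3 — Convert to polar: |V_total| = 250.4 V, ∠V_total = -117.2°.

V_total = 250.4∠-117.2° V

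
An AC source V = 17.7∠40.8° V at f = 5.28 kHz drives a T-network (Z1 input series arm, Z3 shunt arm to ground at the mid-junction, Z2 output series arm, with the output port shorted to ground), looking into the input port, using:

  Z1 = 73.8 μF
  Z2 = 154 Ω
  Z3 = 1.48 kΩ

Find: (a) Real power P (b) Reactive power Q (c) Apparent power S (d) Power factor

Step 1 — Angular frequency: ω = 2π·f = 2π·5280 = 3.318e+04 rad/s.
Step 2 — Component impedances:
  Z1: Z = 1/(jωC) = -j/(ω·C) = 0 - j0.4084 Ω
  Z2: Z = R = 154 Ω
  Z3: Z = R = 1480 Ω
Step 3 — With the output port shorted to ground, the output series arm Z2 runs from the junction to ground; the shunt arm Z3 also runs from the junction to ground. They appear in parallel: Z3 || Z2 = 139.5 Ω.
Step 4 — Series with input arm Z1: Z_in = Z1 + (Z3 || Z2) = 139.5 - j0.4084 Ω = 139.5∠-0.2° Ω.
Step 5 — Source phasor: V = 17.7∠40.8° V = 13.4 + j11.57 V.
Step 6 — Current: I = V / Z = 0.09581 + j0.0832 A = 0.1269∠41.0° A.
Step 7 — Complex power: S = V·I* = 2.246 - j0.006577 VA.
Step 8 — Real power: P = Re(S) = 2.246 W.
Step 9 — Reactive power: Q = Im(S) = -0.006577 VAR.
Step 10 — Apparent power: |S| = 2.246 VA.
Step 11 — Power factor: PF = P/|S| = 1 (leading).

(a) P = 2.246 W  (b) Q = -0.006577 VAR  (c) S = 2.246 VA  (d) PF = 1 (leading)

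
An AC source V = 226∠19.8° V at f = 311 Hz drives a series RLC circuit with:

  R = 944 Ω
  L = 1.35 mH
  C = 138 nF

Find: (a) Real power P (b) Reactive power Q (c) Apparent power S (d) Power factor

Step 1 — Angular frequency: ω = 2π·f = 2π·311 = 1954 rad/s.
Step 2 — Component impedances:
  R: Z = R = 944 Ω
  L: Z = jωL = j·1954·0.00135 = 0 + j2.638 Ω
  C: Z = 1/(jωC) = -j/(ω·C) = 0 - j3708 Ω
Step 3 — Series combination: Z_total = R + L + C = 944 - j3706 Ω = 3824∠-75.7° Ω.
Step 4 — Source phasor: V = 226∠19.8° V = 212.6 + j76.55 V.
Step 5 — Current: I = V / Z = -0.005673 + j0.05883 A = 0.0591∠95.5° A.
Step 6 — Complex power: S = V·I* = 3.297 - j12.94 VA.
Step 7 — Real power: P = Re(S) = 3.297 W.
Step 8 — Reactive power: Q = Im(S) = -12.94 VAR.
Step 9 — Apparent power: |S| = 13.36 VA.
Step 10 — Power factor: PF = P/|S| = 0.2469 (leading).

(a) P = 3.297 W  (b) Q = -12.94 VAR  (c) S = 13.36 VA  (d) PF = 0.2469 (leading)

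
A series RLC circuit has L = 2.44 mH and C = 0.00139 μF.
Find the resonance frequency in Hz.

Step 1 — Resonance condition Im(Z)=0 gives ω₀ = 1/√(LC).
Step 2 — ω₀ = 1/√(0.00244·1.39e-09) = 5.43e+05 rad/s.
Step 3 — f₀ = ω₀/(2π) = 8.642e+04 Hz.

f₀ = 8.642e+04 Hz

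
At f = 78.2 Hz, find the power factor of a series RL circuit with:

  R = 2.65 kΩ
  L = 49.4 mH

Step 1 — Angular frequency: ω = 2π·f = 2π·78.2 = 491.3 rad/s.
Step 2 — Component impedances:
  R: Z = R = 2650 Ω
  L: Z = jωL = j·491.3·0.0494 = 0 + j24.27 Ω
Step 3 — Series combination: Z_total = R + L = 2650 + j24.27 Ω = 2650∠0.5° Ω.
Step 4 — Power factor: PF = cos(φ) = Re(Z)/|Z| = 2650/2650 = 1.
Step 5 — Type: Im(Z) = 24.27 ⇒ lagging (phase φ = 0.5°).

PF = 1 (lagging, φ = 0.5°)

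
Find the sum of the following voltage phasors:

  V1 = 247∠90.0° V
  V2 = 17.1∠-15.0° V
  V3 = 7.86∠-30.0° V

Step 1 — Convert each phasor to rectangular form:
  V1 = 247·(cos(90.0°) + j·sin(90.0°)) = 0 + j247 V
  V2 = 17.1·(cos(-15.0°) + j·sin(-15.0°)) = 16.52 - j4.426 V
  V3 = 7.86·(cos(-30.0°) + j·sin(-30.0°)) = 6.807 - j3.93 V
Step 2 — Sum components: V_total = 23.32 + j238.6 V.
Step 3 — Convert to polar: |V_total| = 239.8 V, ∠V_total = 84.4°.

V_total = 239.8∠84.4° V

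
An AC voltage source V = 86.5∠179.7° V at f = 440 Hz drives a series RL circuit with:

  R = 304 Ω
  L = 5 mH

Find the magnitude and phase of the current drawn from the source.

Step 1 — Angular frequency: ω = 2π·f = 2π·440 = 2765 rad/s.
Step 2 — Component impedances:
  R: Z = R = 304 Ω
  L: Z = jωL = j·2765·0.005 = 0 + j13.82 Ω
Step 3 — Series combination: Z_total = R + L = 304 + j13.82 Ω = 304.3∠2.6° Ω.
Step 4 — Source phasor: V = 86.5∠179.7° V = -86.5 + j0.4529 V.
Step 5 — Ohm's law: I = V / Z_total = (-86.5 + j0.4529) / (304 + j13.82) = -0.2839 + j0.0144 A.
Step 6 — Convert to polar: |I| = 0.2842 A, ∠I = 177.1°.

I = 0.2842∠177.1° A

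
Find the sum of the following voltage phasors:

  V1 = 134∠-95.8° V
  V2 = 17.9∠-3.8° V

Step 1 — Convert each phasor to rectangular form:
  V1 = 134·(cos(-95.8°) + j·sin(-95.8°)) = -13.54 - j133.3 V
  V2 = 17.9·(cos(-3.8°) + j·sin(-3.8°)) = 17.86 - j1.186 V
Step 2 — Sum components: V_total = 4.319 - j134.5 V.
Step 3 — Convert to polar: |V_total| = 134.6 V, ∠V_total = -88.2°.

V_total = 134.6∠-88.2° V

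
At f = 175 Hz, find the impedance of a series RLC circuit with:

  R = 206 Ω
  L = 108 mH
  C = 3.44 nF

Step 1 — Angular frequency: ω = 2π·f = 2π·175 = 1100 rad/s.
Step 2 — Component impedances:
  R: Z = R = 206 Ω
  L: Z = jωL = j·1100·0.108 = 0 + j118.8 Ω
  C: Z = 1/(jωC) = -j/(ω·C) = 0 - j2.644e+05 Ω
Step 3 — Series combination: Z_total = R + L + C = 206 - j2.643e+05 Ω = 2.643e+05∠-90.0° Ω.

Z = 206 - j2.643e+05 Ω = 2.643e+05∠-90.0° Ω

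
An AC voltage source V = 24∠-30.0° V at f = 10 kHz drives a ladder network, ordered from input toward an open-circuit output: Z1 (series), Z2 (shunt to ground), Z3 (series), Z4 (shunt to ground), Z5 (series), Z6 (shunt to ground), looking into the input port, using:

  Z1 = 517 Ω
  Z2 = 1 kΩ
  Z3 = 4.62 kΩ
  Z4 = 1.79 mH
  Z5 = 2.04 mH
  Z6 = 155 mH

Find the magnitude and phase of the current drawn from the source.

Step 1 — Angular frequency: ω = 2π·f = 2π·1e+04 = 6.283e+04 rad/s.
Step 2 — Component impedances:
  Z1: Z = R = 517 Ω
  Z2: Z = R = 1000 Ω
  Z3: Z = R = 4620 Ω
  Z4: Z = jωL = j·6.283e+04·0.00179 = 0 + j112.5 Ω
  Z5: Z = jωL = j·6.283e+04·0.00204 = 0 + j128.2 Ω
  Z6: Z = jωL = j·6.283e+04·0.155 = 0 + j9739 Ω
Step 3 — Ladder network (open output): work backward from the far end, alternating series and parallel combinations. Z_in = 1339 + j3.519 Ω = 1339∠0.2° Ω.
Step 4 — Source phasor: V = 24∠-30.0° V = 20.78 - j12 V.
Step 5 — Ohm's law: I = V / Z_total = (20.78 - j12) / (1339 + j3.519) = 0.0155 - j0.009002 A.
Step 6 — Convert to polar: |I| = 0.01792 A, ∠I = -30.2°.

I = 0.01792∠-30.2° A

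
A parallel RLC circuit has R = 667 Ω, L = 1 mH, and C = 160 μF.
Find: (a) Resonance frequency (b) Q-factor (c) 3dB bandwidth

Step 1 — Resonance: ω₀ = 1/√(LC) = 1/√(0.001·0.00016) = 2500 rad/s.
Step 2 — f₀ = ω₀/(2π) = 397.9 Hz.
Step 3 — Parallel Q: Q = R/(ω₀L) = 667/(2500·0.001) = 266.8.
Step 4 — Bandwidth: Δω = ω₀/Q = 9.37 rad/s; BW = Δω/(2π) = 1.491 Hz.

(a) f₀ = 397.9 Hz  (b) Q = 266.8  (c) BW = 1.491 Hz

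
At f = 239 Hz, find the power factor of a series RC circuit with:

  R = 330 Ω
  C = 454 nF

Step 1 — Angular frequency: ω = 2π·f = 2π·239 = 1502 rad/s.
Step 2 — Component impedances:
  R: Z = R = 330 Ω
  C: Z = 1/(jωC) = -j/(ω·C) = 0 - j1467 Ω
Step 3 — Series combination: Z_total = R + C = 330 - j1467 Ω = 1503∠-77.3° Ω.
Step 4 — Power factor: PF = cos(φ) = Re(Z)/|Z| = 330/1503.4 = 0.2195.
Step 5 — Type: Im(Z) = -1467 ⇒ leading (phase φ = -77.3°).

PF = 0.2195 (leading, φ = -77.3°)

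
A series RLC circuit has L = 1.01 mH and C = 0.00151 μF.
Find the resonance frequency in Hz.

Step 1 — Resonance condition Im(Z)=0 gives ω₀ = 1/√(LC).
Step 2 — ω₀ = 1/√(0.00101·1.51e-09) = 8.097e+05 rad/s.
Step 3 — f₀ = ω₀/(2π) = 1.289e+05 Hz.

f₀ = 1.289e+05 Hz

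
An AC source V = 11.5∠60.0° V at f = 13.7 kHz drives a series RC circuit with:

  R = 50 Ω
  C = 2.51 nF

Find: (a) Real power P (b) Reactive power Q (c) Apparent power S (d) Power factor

Step 1 — Angular frequency: ω = 2π·f = 2π·1.37e+04 = 8.608e+04 rad/s.
Step 2 — Component impedances:
  R: Z = R = 50 Ω
  C: Z = 1/(jωC) = -j/(ω·C) = 0 - j4628 Ω
Step 3 — Series combination: Z_total = R + C = 50 - j4628 Ω = 4629∠-89.4° Ω.
Step 4 — Source phasor: V = 11.5∠60.0° V = 5.75 + j9.959 V.
Step 5 — Current: I = V / Z = -0.002138 + j0.001265 A = 0.002485∠149.4° A.
Step 6 — Complex power: S = V·I* = 0.0003086 - j0.02857 VA.
Step 7 — Real power: P = Re(S) = 0.0003086 W.
Step 8 — Reactive power: Q = Im(S) = -0.02857 VAR.
Step 9 — Apparent power: |S| = 0.02857 VA.
Step 10 — Power factor: PF = P/|S| = 0.0108 (leading).

(a) P = 0.0003086 W  (b) Q = -0.02857 VAR  (c) S = 0.02857 VA  (d) PF = 0.0108 (leading)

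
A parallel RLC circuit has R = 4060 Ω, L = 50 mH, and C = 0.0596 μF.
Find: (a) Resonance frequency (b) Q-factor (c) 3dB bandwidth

Step 1 — Resonance: ω₀ = 1/√(LC) = 1/√(0.05·5.96e-08) = 1.832e+04 rad/s.
Step 2 — f₀ = ω₀/(2π) = 2915 Hz.
Step 3 — Parallel Q: Q = R/(ω₀L) = 4060/(1.832e+04·0.05) = 4.433.
Step 4 — Bandwidth: Δω = ω₀/Q = 4133 rad/s; BW = Δω/(2π) = 657.7 Hz.

(a) f₀ = 2915 Hz  (b) Q = 4.433  (c) BW = 657.7 Hz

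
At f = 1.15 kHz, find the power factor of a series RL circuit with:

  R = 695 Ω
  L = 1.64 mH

Step 1 — Angular frequency: ω = 2π·f = 2π·1150 = 7226 rad/s.
Step 2 — Component impedances:
  R: Z = R = 695 Ω
  L: Z = jωL = j·7226·0.00164 = 0 + j11.85 Ω
Step 3 — Series combination: Z_total = R + L = 695 + j11.85 Ω = 695.1∠1.0° Ω.
Step 4 — Power factor: PF = cos(φ) = Re(Z)/|Z| = 695/695.1 = 0.9999.
Step 5 — Type: Im(Z) = 11.85 ⇒ lagging (phase φ = 1.0°).

PF = 0.9999 (lagging, φ = 1.0°)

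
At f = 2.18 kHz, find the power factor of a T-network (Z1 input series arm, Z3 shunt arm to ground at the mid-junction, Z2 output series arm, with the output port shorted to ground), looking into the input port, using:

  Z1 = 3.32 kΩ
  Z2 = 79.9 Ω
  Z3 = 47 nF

Step 1 — Angular frequency: ω = 2π·f = 2π·2180 = 1.37e+04 rad/s.
Step 2 — Component impedances:
  Z1: Z = R = 3320 Ω
  Z2: Z = R = 79.9 Ω
  Z3: Z = 1/(jωC) = -j/(ω·C) = 0 - j1553 Ω
Step 3 — With the output port shorted to ground, the output series arm Z2 runs from the junction to ground; the shunt arm Z3 also runs from the junction to ground. They appear in parallel: Z3 || Z2 = 79.69 - j4.099 Ω.
Step 4 — Series with input arm Z1: Z_in = Z1 + (Z3 || Z2) = 3400 - j4.099 Ω = 3400∠-0.1° Ω.
Step 5 — Power factor: PF = cos(φ) = Re(Z)/|Z| = 3400/3400 = 1.
Step 6 — Type: Im(Z) = -4.099 ⇒ leading (phase φ = -0.1°).

PF = 1 (leading, φ = -0.1°)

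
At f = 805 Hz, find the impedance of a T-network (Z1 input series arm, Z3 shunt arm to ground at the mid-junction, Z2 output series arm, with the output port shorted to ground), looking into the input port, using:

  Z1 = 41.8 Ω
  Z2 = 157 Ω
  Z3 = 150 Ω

Step 1 — Angular frequency: ω = 2π·f = 2π·805 = 5058 rad/s.
Step 2 — Component impedances:
  Z1: Z = R = 41.8 Ω
  Z2: Z = R = 157 Ω
  Z3: Z = R = 150 Ω
Step 3 — With the output port shorted to ground, the output series arm Z2 runs from the junction to ground; the shunt arm Z3 also runs from the junction to ground. They appear in parallel: Z3 || Z2 = 76.71 Ω.
Step 4 — Series with input arm Z1: Z_in = Z1 + (Z3 || Z2) = 118.5 Ω = 118.5∠0.0° Ω.

Z = 118.5 Ω = 118.5∠0.0° Ω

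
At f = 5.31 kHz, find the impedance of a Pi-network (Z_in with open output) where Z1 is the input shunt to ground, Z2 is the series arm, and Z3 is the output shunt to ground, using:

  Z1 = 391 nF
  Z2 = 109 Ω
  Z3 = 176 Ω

Step 1 — Angular frequency: ω = 2π·f = 2π·5310 = 3.336e+04 rad/s.
Step 2 — Component impedances:
  Z1: Z = 1/(jωC) = -j/(ω·C) = 0 - j76.66 Ω
  Z2: Z = R = 109 Ω
  Z3: Z = R = 176 Ω
Step 3 — With open output, the series arm Z2 and the output shunt Z3 appear in series to ground: Z2 + Z3 = 285 Ω.
Step 4 — Parallel with input shunt Z1: Z_in = Z1 || (Z2 + Z3) = 19.23 - j71.48 Ω = 74.03∠-74.9° Ω.

Z = 19.23 - j71.48 Ω = 74.03∠-74.9° Ω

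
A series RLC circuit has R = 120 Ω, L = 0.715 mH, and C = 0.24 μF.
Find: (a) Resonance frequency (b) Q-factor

Step 1 — Resonance condition Im(Z)=0 gives ω₀ = 1/√(LC).
Step 2 — ω₀ = 1/√(0.000715·2.4e-07) = 7.634e+04 rad/s.
Step 3 — f₀ = ω₀/(2π) = 1.215e+04 Hz.
Step 4 — Series Q: Q = ω₀L/R = 7.634e+04·0.000715/120 = 0.4548.

(a) f₀ = 1.215e+04 Hz  (b) Q = 0.4548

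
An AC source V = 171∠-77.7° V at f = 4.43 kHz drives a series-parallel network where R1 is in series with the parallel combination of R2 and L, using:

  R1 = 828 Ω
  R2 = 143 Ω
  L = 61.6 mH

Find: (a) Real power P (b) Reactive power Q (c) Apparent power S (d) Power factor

Step 1 — Angular frequency: ω = 2π·f = 2π·4430 = 2.783e+04 rad/s.
Step 2 — Component impedances:
  R1: Z = R = 828 Ω
  R2: Z = R = 143 Ω
  L: Z = jωL = j·2.783e+04·0.0616 = 0 + j1715 Ω
Step 3 — Parallel branch: R2 || L = 1/(1/R2 + 1/L) = 142 + j11.84 Ω.
Step 4 — Series with R1: Z_total = R1 + (R2 || L) = 970 + j11.84 Ω = 970.1∠0.7° Ω.
Step 5 — Source phasor: V = 171∠-77.7° V = 36.43 - j167.1 V.
Step 6 — Current: I = V / Z = 0.03545 - j0.1727 A = 0.1763∠-78.4° A.
Step 7 — Complex power: S = V·I* = 30.14 + j0.368 VA.
Step 8 — Real power: P = Re(S) = 30.14 W.
Step 9 — Reactive power: Q = Im(S) = 0.368 VAR.
Step 10 — Apparent power: |S| = 30.14 VA.
Step 11 — Power factor: PF = P/|S| = 0.9999 (lagging).

(a) P = 30.14 W  (b) Q = 0.368 VAR  (c) S = 30.14 VA  (d) PF = 0.9999 (lagging)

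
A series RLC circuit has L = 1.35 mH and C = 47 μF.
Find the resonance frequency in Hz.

Step 1 — Resonance condition Im(Z)=0 gives ω₀ = 1/√(LC).
Step 2 — ω₀ = 1/√(0.00135·4.7e-05) = 3970 rad/s.
Step 3 — f₀ = ω₀/(2π) = 631.8 Hz.

f₀ = 631.8 Hz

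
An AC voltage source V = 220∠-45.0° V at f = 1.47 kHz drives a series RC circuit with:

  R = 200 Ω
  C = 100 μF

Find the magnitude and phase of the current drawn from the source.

Step 1 — Angular frequency: ω = 2π·f = 2π·1470 = 9236 rad/s.
Step 2 — Component impedances:
  R: Z = R = 200 Ω
  C: Z = 1/(jωC) = -j/(ω·C) = 0 - j1.083 Ω
Step 3 — Series combination: Z_total = R + C = 200 - j1.083 Ω = 200∠-0.3° Ω.
Step 4 — Source phasor: V = 220∠-45.0° V = 155.6 - j155.6 V.
Step 5 — Ohm's law: I = V / Z_total = (155.6 - j155.6) / (200 - j1.083) = 0.782 - j0.7736 A.
Step 6 — Convert to polar: |I| = 1.1 A, ∠I = -44.7°.

I = 1.1∠-44.7° A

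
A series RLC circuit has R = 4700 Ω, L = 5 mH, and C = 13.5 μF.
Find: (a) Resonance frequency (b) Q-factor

Step 1 — Resonance condition Im(Z)=0 gives ω₀ = 1/√(LC).
Step 2 — ω₀ = 1/√(0.005·1.35e-05) = 3849 rad/s.
Step 3 — f₀ = ω₀/(2π) = 612.6 Hz.
Step 4 — Series Q: Q = ω₀L/R = 3849·0.005/4700 = 0.004095.

(a) f₀ = 612.6 Hz  (b) Q = 0.004095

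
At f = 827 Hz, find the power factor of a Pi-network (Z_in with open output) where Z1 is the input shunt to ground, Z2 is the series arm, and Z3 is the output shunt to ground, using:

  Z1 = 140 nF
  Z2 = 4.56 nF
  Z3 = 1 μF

Step 1 — Angular frequency: ω = 2π·f = 2π·827 = 5196 rad/s.
Step 2 — Component impedances:
  Z1: Z = 1/(jωC) = -j/(ω·C) = 0 - j1375 Ω
  Z2: Z = 1/(jωC) = -j/(ω·C) = 0 - j4.22e+04 Ω
  Z3: Z = 1/(jωC) = -j/(ω·C) = 0 - j192.4 Ω
Step 3 — With open output, the series arm Z2 and the output shunt Z3 appear in series to ground: Z2 + Z3 = 0 - j4.24e+04 Ω.
Step 4 — Parallel with input shunt Z1: Z_in = Z1 || (Z2 + Z3) = 0 - j1331 Ω = 1331∠-90.0° Ω.
Step 5 — Power factor: PF = cos(φ) = Re(Z)/|Z| = 0/1331 = 0.
Step 6 — Type: Im(Z) = -1331 ⇒ leading (phase φ = -90.0°).

PF = 0 (leading, φ = -90.0°)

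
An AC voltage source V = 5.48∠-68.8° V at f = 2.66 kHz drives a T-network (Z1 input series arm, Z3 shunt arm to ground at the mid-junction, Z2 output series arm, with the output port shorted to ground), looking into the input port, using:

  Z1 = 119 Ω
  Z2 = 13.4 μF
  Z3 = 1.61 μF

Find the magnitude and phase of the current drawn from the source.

Step 1 — Angular frequency: ω = 2π·f = 2π·2660 = 1.671e+04 rad/s.
Step 2 — Component impedances:
  Z1: Z = R = 119 Ω
  Z2: Z = 1/(jωC) = -j/(ω·C) = 0 - j4.465 Ω
  Z3: Z = 1/(jωC) = -j/(ω·C) = 0 - j37.16 Ω
Step 3 — With the output port shorted to ground, the output series arm Z2 runs from the junction to ground; the shunt arm Z3 also runs from the junction to ground. They appear in parallel: Z3 || Z2 = 0 - j3.986 Ω.
Step 4 — Series with input arm Z1: Z_in = Z1 + (Z3 || Z2) = 119 - j3.986 Ω = 119.1∠-1.9° Ω.
Step 5 — Source phasor: V = 5.48∠-68.8° V = 1.982 - j5.109 V.
Step 6 — Ohm's law: I = V / Z_total = (1.982 - j5.109) / (119 - j3.986) = 0.01807 - j0.04233 A.
Step 7 — Convert to polar: |I| = 0.04602 A, ∠I = -66.9°.

I = 0.04602∠-66.9° A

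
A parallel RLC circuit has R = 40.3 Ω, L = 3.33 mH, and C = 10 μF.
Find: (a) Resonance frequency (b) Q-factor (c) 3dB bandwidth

Step 1 — Resonance: ω₀ = 1/√(LC) = 1/√(0.00333·1e-05) = 5480 rad/s.
Step 2 — f₀ = ω₀/(2π) = 872.2 Hz.
Step 3 — Parallel Q: Q = R/(ω₀L) = 40.3/(5480·0.00333) = 2.208.
Step 4 — Bandwidth: Δω = ω₀/Q = 2481 rad/s; BW = Δω/(2π) = 394.9 Hz.

(a) f₀ = 872.2 Hz  (b) Q = 2.208  (c) BW = 394.9 Hz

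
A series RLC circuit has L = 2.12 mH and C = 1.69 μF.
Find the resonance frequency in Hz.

Step 1 — Resonance condition Im(Z)=0 gives ω₀ = 1/√(LC).
Step 2 — ω₀ = 1/√(0.00212·1.69e-06) = 1.671e+04 rad/s.
Step 3 — f₀ = ω₀/(2π) = 2659 Hz.

f₀ = 2659 Hz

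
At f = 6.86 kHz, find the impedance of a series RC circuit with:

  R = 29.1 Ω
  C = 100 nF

Step 1 — Angular frequency: ω = 2π·f = 2π·6860 = 4.31e+04 rad/s.
Step 2 — Component impedances:
  R: Z = R = 29.1 Ω
  C: Z = 1/(jωC) = -j/(ω·C) = 0 - j232 Ω
Step 3 — Series combination: Z_total = R + C = 29.1 - j232 Ω = 233.8∠-82.9° Ω.

Z = 29.1 - j232 Ω = 233.8∠-82.9° Ω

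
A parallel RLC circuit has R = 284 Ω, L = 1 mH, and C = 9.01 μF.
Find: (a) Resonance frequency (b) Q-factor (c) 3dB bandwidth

Step 1 — Resonance: ω₀ = 1/√(LC) = 1/√(0.001·9.01e-06) = 1.054e+04 rad/s.
Step 2 — f₀ = ω₀/(2π) = 1677 Hz.
Step 3 — Parallel Q: Q = R/(ω₀L) = 284/(1.054e+04·0.001) = 26.96.
Step 4 — Bandwidth: Δω = ω₀/Q = 390.8 rad/s; BW = Δω/(2π) = 62.2 Hz.

(a) f₀ = 1677 Hz  (b) Q = 26.96  (c) BW = 62.2 Hz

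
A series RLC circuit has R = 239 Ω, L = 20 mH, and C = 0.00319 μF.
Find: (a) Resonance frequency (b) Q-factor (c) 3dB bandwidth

Step 1 — Resonance: ω₀ = 1/√(LC) = 1/√(0.02·3.19e-09) = 1.252e+05 rad/s.
Step 2 — f₀ = ω₀/(2π) = 1.993e+04 Hz.
Step 3 — Series Q: Q = ω₀L/R = 1.252e+05·0.02/239 = 10.48.
Step 4 — Bandwidth: Δω = ω₀/Q = 1.195e+04 rad/s; BW = Δω/(2π) = 1902 Hz.

(a) f₀ = 1.993e+04 Hz  (b) Q = 10.48  (c) BW = 1902 Hz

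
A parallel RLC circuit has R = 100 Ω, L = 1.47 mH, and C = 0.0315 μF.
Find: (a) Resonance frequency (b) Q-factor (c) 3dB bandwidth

Step 1 — Resonance: ω₀ = 1/√(LC) = 1/√(0.00147·3.15e-08) = 1.47e+05 rad/s.
Step 2 — f₀ = ω₀/(2π) = 2.339e+04 Hz.
Step 3 — Parallel Q: Q = R/(ω₀L) = 100/(1.47e+05·0.00147) = 0.4629.
Step 4 — Bandwidth: Δω = ω₀/Q = 3.175e+05 rad/s; BW = Δω/(2π) = 5.053e+04 Hz.

(a) f₀ = 2.339e+04 Hz  (b) Q = 0.4629  (c) BW = 5.053e+04 Hz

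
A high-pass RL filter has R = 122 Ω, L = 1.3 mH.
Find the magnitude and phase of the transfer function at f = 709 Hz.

Step 1 — Angular frequency: ω = 2π·709 = 4455 rad/s.
Step 2 — Transfer function: H(jω) = jωL/(R + jωL).
Step 3 — Numerator jωL = j·5.791; denominator R + jωL = 122 + j5.791.
Step 4 — H = 0.002248 + j0.04736.
Step 5 — Magnitude: |H| = 0.04742 (-26.5 dB); phase: φ = 87.3°.

|H| = 0.04742 (-26.5 dB), φ = 87.3°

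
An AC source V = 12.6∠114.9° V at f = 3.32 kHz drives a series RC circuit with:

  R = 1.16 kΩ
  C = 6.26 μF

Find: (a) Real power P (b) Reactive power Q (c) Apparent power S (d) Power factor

Step 1 — Angular frequency: ω = 2π·f = 2π·3320 = 2.086e+04 rad/s.
Step 2 — Component impedances:
  R: Z = R = 1160 Ω
  C: Z = 1/(jωC) = -j/(ω·C) = 0 - j7.658 Ω
Step 3 — Series combination: Z_total = R + C = 1160 - j7.658 Ω = 1160∠-0.4° Ω.
Step 4 — Source phasor: V = 12.6∠114.9° V = -5.305 + j11.43 V.
Step 5 — Current: I = V / Z = -0.004638 + j0.009822 A = 0.01086∠115.3° A.
Step 6 — Complex power: S = V·I* = 0.1369 - j0.0009035 VA.
Step 7 — Real power: P = Re(S) = 0.1369 W.
Step 8 — Reactive power: Q = Im(S) = -0.0009035 VAR.
Step 9 — Apparent power: |S| = 0.1369 VA.
Step 10 — Power factor: PF = P/|S| = 1 (leading).

(a) P = 0.1369 W  (b) Q = -0.0009035 VAR  (c) S = 0.1369 VA  (d) PF = 1 (leading)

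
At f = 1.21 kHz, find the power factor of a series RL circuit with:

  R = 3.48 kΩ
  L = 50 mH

Step 1 — Angular frequency: ω = 2π·f = 2π·1210 = 7603 rad/s.
Step 2 — Component impedances:
  R: Z = R = 3480 Ω
  L: Z = jωL = j·7603·0.05 = 0 + j380.1 Ω
Step 3 — Series combination: Z_total = R + L = 3480 + j380.1 Ω = 3501∠6.2° Ω.
Step 4 — Power factor: PF = cos(φ) = Re(Z)/|Z| = 3480/3500.7 = 0.9941.
Step 5 — Type: Im(Z) = 380.1 ⇒ lagging (phase φ = 6.2°).

PF = 0.9941 (lagging, φ = 6.2°)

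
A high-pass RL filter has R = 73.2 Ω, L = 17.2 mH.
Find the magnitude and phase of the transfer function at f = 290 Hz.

Step 1 — Angular frequency: ω = 2π·290 = 1822 rad/s.
Step 2 — Transfer function: H(jω) = jωL/(R + jωL).
Step 3 — Numerator jωL = j·31.34; denominator R + jωL = 73.2 + j31.34.
Step 4 — H = 0.1549 + j0.3618.
Step 5 — Magnitude: |H| = 0.3936 (-8.1 dB); phase: φ = 66.8°.

|H| = 0.3936 (-8.1 dB), φ = 66.8°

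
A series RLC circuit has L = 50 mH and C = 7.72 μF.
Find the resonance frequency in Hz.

Step 1 — Resonance condition Im(Z)=0 gives ω₀ = 1/√(LC).
Step 2 — ω₀ = 1/√(0.05·7.72e-06) = 1610 rad/s.
Step 3 — f₀ = ω₀/(2π) = 256.2 Hz.

f₀ = 256.2 Hz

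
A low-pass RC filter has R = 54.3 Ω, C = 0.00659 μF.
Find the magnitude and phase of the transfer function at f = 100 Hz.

Step 1 — Angular frequency: ω = 2π·100 = 628.3 rad/s.
Step 2 — Transfer function: H(jω) = 1/(1 + jωRC).
Step 3 — Denominator: 1 + jωRC = 1 + j·628.3·54.3·6.59e-09 = 1 + j0.0002248.
Step 4 — H = 1 - j0.0002248.
Step 5 — Magnitude: |H| = 1 (-0.0 dB); phase: φ = -0.0°.

|H| = 1 (-0.0 dB), φ = -0.0°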